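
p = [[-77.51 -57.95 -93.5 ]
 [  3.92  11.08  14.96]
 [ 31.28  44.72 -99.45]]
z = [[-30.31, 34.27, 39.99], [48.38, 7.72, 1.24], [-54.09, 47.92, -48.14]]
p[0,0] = -77.51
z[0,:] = [-30.31, 34.27, 39.99]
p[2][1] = 44.72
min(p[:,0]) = -77.51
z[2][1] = 47.92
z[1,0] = 48.38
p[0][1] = -57.95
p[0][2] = -93.5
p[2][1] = 44.72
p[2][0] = 31.28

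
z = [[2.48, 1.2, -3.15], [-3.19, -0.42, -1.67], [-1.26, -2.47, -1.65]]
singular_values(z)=[4.67, 3.94, 1.93]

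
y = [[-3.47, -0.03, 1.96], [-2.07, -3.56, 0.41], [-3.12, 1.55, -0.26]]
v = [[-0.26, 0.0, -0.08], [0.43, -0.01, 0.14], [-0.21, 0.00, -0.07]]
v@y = [[1.15, -0.12, -0.49], [-1.91, 0.24, 0.8], [0.95, -0.1, -0.39]]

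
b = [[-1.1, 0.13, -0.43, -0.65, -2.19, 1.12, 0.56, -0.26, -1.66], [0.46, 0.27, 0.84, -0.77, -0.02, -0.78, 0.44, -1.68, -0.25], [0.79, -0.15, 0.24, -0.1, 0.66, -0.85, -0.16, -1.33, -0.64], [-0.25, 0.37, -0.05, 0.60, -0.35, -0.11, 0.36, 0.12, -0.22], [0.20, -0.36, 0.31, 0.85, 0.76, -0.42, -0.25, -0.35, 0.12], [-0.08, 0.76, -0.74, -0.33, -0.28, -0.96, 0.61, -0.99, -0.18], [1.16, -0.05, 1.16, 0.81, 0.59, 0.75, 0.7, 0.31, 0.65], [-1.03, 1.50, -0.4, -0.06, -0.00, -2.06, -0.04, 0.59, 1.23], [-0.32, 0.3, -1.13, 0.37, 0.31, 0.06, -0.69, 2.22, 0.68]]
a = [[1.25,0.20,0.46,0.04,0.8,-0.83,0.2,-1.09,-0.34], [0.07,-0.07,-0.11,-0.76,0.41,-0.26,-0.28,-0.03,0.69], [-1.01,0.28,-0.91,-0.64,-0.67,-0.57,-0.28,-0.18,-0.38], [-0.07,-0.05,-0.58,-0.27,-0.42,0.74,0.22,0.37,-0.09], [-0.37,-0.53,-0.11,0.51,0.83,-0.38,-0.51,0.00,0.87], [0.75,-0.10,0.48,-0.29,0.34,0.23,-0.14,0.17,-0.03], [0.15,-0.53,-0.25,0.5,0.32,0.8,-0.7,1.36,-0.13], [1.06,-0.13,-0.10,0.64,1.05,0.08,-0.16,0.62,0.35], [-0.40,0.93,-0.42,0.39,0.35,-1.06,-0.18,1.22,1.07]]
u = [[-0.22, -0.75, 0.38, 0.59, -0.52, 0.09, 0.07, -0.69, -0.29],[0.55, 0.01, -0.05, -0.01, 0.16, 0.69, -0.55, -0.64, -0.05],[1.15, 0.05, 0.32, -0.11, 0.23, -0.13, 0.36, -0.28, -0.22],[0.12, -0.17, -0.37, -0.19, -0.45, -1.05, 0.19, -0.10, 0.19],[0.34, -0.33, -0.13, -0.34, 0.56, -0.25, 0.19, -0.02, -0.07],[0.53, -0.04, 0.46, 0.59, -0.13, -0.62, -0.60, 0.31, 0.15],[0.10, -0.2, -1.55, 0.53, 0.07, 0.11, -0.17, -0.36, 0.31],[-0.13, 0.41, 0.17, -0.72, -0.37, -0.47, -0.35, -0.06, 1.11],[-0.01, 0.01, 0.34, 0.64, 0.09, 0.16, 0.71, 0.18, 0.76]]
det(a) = 0.00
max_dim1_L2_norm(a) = 2.29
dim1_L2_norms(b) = [3.32, 2.3, 2.02, 0.94, 1.39, 1.9, 2.3, 3.1, 2.75]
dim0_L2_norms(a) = [2.14, 1.26, 1.37, 1.49, 1.89, 1.9, 1.04, 2.26, 1.67]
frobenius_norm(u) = 4.06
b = u @ a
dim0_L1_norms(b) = [5.39, 3.89, 5.3, 4.54, 5.16, 7.11, 3.81, 7.85, 5.63]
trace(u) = 0.39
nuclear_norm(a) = 12.23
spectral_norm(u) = 1.94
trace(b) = 1.78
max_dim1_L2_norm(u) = 1.73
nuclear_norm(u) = 10.99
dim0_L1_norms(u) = [3.15, 1.97, 3.77, 3.72, 2.58, 3.57, 3.19, 2.64, 3.15]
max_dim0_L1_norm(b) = 7.85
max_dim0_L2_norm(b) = 3.34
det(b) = -0.00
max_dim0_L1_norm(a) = 5.19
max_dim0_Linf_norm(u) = 1.55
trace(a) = 2.05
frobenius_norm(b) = 7.02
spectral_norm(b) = 4.11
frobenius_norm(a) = 5.14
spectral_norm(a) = 2.90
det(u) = 0.01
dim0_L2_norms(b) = [2.16, 1.82, 2.09, 1.74, 2.54, 2.92, 1.44, 3.34, 2.39]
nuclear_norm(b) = 15.83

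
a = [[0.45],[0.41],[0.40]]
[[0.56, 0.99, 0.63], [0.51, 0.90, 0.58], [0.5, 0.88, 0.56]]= a@ [[1.25, 2.2, 1.41]]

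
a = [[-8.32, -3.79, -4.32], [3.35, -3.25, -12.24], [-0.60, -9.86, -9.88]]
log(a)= [[2.14+3.18j, (0.28+0.13j), (0.36-0.12j)], [(-0.18-0.59j), (2.02+1.18j), (0.71+1.82j)], [-0.01+0.39j, 0.59+1.32j, (2.44+1.92j)]]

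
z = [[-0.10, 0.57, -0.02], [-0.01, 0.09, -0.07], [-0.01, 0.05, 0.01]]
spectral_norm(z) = 0.59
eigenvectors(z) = [[-0.98+0.00j, -0.98-0.00j, (-0.98+0j)], [-0.16-0.03j, (-0.16+0.03j), (-0.21+0j)], [(-0.09-0j), -0.09+0.00j, -0.07+0.00j]]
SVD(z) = [[-0.98,0.14,-0.11], [-0.16,-0.97,0.17], [-0.09,0.19,0.98]] @ diag([0.5886876639741679, 0.0674299167129576, 0.00020153590436270243]) @ [[0.17, -0.98, 0.05], [-0.09, 0.04, 1.00], [-0.98, -0.18, -0.09]]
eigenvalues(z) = [(-0.01+0.02j), (-0.01-0.02j), (0.02+0j)]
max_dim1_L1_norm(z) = 0.69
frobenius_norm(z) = 0.59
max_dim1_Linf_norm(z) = 0.57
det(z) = 0.00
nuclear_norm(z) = 0.66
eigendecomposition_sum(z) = [[(-0.07-0.06j), 0.24+0.11j, 0.31+0.55j], [(-0.01-0.01j), 0.03+0.02j, (0.03+0.1j)], [(-0.01-0.01j), (0.02+0.01j), (0.03+0.05j)]] + [[-0.07+0.06j,(0.24-0.11j),(0.31-0.55j)],[-0.01+0.01j,(0.03-0.02j),(0.03-0.1j)],[-0.01+0.01j,0.02-0.01j,(0.03-0.05j)]] + [[0.04+0.00j, (0.09-0j), (-0.64-0j)], [(0.01+0j), 0.02-0.00j, (-0.14-0j)], [0.00+0.00j, 0.01-0.00j, (-0.04-0j)]]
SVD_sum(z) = [[-0.1, 0.57, -0.03], [-0.02, 0.09, -0.00], [-0.01, 0.05, -0.0]] + [[-0.00, 0.0, 0.01], [0.01, -0.0, -0.07], [-0.00, 0.00, 0.01]] + [[0.0,0.00,0.0], [-0.0,-0.00,-0.00], [-0.00,-0.00,-0.0]]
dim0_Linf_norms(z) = [0.1, 0.57, 0.07]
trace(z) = -0.00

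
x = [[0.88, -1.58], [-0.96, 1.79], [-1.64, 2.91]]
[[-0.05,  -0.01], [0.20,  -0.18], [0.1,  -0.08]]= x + [[-0.93, 1.57], [1.16, -1.97], [1.74, -2.99]]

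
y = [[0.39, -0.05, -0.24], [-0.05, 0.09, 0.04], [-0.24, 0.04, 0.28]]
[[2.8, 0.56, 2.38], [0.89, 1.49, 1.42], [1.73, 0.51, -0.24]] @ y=[[0.49, 0.01, 0.02], [-0.07, 0.15, 0.24], [0.71, -0.05, -0.46]]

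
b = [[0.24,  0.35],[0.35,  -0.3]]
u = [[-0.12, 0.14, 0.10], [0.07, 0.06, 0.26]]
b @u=[[-0.0,0.05,0.12], [-0.06,0.03,-0.04]]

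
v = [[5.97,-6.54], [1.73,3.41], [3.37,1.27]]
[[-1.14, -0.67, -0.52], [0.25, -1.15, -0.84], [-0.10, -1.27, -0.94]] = v @ [[-0.07, -0.31, -0.23], [0.11, -0.18, -0.13]]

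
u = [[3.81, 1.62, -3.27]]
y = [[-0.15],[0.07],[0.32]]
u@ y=[[-1.5]]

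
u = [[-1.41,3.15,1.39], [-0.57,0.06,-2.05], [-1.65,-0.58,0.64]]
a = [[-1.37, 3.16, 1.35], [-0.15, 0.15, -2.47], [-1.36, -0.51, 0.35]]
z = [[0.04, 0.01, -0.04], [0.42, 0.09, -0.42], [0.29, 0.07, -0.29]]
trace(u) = -0.71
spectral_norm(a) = 3.82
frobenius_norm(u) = 4.67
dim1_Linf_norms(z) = [0.04, 0.42, 0.29]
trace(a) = -0.87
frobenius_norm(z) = 0.73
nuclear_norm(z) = 0.74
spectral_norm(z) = 0.73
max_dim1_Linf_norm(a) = 3.16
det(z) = -0.00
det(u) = 14.02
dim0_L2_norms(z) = [0.51, 0.11, 0.51]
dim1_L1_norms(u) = [5.95, 2.68, 2.87]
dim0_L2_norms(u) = [2.24, 3.2, 2.56]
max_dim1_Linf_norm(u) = 3.15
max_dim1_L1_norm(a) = 5.88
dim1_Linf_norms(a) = [3.16, 2.47, 1.36]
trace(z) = -0.16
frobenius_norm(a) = 4.70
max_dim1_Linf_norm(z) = 0.42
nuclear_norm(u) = 7.65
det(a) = 12.81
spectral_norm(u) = 3.79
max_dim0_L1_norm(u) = 4.08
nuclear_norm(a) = 7.59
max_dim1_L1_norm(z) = 0.93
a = z + u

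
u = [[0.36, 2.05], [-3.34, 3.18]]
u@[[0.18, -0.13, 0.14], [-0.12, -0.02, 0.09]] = [[-0.18,-0.09,0.23], [-0.98,0.37,-0.18]]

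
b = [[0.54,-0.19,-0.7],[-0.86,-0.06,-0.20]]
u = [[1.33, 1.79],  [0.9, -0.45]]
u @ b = [[-0.82, -0.36, -1.29],[0.87, -0.14, -0.54]]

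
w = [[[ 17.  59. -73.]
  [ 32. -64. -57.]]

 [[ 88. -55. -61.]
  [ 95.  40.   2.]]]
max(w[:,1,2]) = 2.0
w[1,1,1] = 40.0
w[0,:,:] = [[17.0, 59.0, -73.0], [32.0, -64.0, -57.0]]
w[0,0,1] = 59.0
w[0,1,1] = -64.0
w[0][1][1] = -64.0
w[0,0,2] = -73.0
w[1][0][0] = 88.0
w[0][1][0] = 32.0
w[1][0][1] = -55.0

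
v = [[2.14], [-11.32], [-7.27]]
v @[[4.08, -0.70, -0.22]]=[[8.73, -1.50, -0.47], [-46.19, 7.92, 2.49], [-29.66, 5.09, 1.60]]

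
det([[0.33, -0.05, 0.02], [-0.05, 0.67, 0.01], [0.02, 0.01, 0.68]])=0.148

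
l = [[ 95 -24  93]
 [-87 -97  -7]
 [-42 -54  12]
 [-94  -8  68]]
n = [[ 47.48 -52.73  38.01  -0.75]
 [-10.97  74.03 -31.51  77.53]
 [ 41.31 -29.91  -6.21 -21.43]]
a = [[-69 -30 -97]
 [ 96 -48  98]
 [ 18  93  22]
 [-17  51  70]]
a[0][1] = -30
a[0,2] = -97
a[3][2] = 70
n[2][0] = 41.31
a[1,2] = 98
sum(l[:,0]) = -128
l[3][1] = -8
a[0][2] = -97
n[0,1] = -52.73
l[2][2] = 12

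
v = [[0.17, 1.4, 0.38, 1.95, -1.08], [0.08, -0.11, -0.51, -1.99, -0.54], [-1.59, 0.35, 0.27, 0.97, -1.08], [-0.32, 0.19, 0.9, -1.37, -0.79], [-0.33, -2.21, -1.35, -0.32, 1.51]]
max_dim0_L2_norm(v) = 3.27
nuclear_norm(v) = 9.95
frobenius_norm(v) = 5.40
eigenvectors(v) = [[-0.62+0.00j, (0.52+0j), 0.52-0.00j, (-0.02+0j), -0.53+0.00j], [(-0.1+0j), -0.40-0.23j, (-0.4+0.23j), (0.53+0j), 0.32+0.00j], [0j, 0.12+0.48j, (0.12-0.48j), 0.47+0.00j, (-0.63+0j)], [-0.12+0.00j, 0.17+0.19j, (0.17-0.19j), -0.07+0.00j, 0.46+0.00j], [(0.77+0j), (-0.42-0.19j), -0.42+0.19j, 0.70+0.00j, -0.05+0.00j]]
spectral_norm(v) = 4.08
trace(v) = 0.47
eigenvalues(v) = [(2.11+0j), (0.7+0.83j), (0.7-0.83j), (-1.02+0j), (-2.02+0j)]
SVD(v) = [[0.62, -0.21, -0.15, -0.41, 0.61],[-0.27, 0.58, 0.08, -0.76, -0.01],[0.35, -0.07, 0.9, -0.09, -0.22],[0.01, 0.61, 0.23, 0.48, 0.58],[-0.64, -0.49, 0.32, -0.12, 0.48]] @ diag([4.084584133851196, 2.866645885818021, 1.818358376786552, 0.9128399314035469, 0.2638368663000587]) @ [[-0.07, 0.60, 0.33, 0.56, -0.46], [0.03, 0.28, 0.28, -0.81, -0.43], [-0.9, -0.31, -0.04, 0.0, -0.30], [-0.12, -0.18, 0.88, 0.01, 0.42], [0.42, -0.66, 0.20, 0.16, -0.58]]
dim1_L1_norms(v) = [4.98, 3.23, 4.26, 3.57, 5.72]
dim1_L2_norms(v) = [2.66, 2.13, 2.2, 1.86, 3.03]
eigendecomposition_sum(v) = [[(0.09+0j), (1.59+0j), 0.40+0.00j, (-0.6+0j), -1.52+0.00j], [(0.02+0j), (0.26+0j), (0.07+0j), -0.10+0.00j, (-0.25+0j)], [(-0+0j), (-0.01-0j), -0.00+0.00j, 0.00+0.00j, (0.01+0j)], [(0.02+0j), (0.31+0j), 0.08+0.00j, (-0.12+0j), (-0.3+0j)], [-0.12+0.00j, (-1.96-0j), -0.50+0.00j, (0.74+0j), (1.88+0j)]] + [[0.05+0.64j, (-0.22-0.26j), 0.19-0.44j, (0.48+0.37j), 0.09+0.54j], [0.24-0.51j, (0.06+0.29j), (-0.34+0.25j), (-0.21-0.49j), 0.17-0.46j], [-0.57+0.19j, 0.18-0.26j, 0.45+0.07j, (-0.23+0.52j), (-0.48+0.2j)], [(-0.22+0.23j), 0.02-0.16j, (0.22-0.07j), 0.03+0.30j, (-0.17+0.21j)], [0.19-0.53j, (0.08+0.29j), (-0.31+0.29j), -0.26-0.47j, (0.13-0.47j)]] + [[(0.05-0.64j), -0.22+0.26j, 0.19+0.44j, 0.48-0.37j, 0.09-0.54j], [0.24+0.51j, (0.06-0.29j), -0.34-0.25j, -0.21+0.49j, 0.17+0.46j], [-0.57-0.19j, 0.18+0.26j, (0.45-0.07j), (-0.23-0.52j), (-0.48-0.2j)], [-0.22-0.23j, (0.02+0.16j), 0.22+0.07j, (0.03-0.3j), -0.17-0.21j], [0.19+0.53j, (0.08-0.29j), (-0.31-0.29j), -0.26+0.47j, (0.13+0.47j)]] + [[(0.02-0j),(0.01+0j),0.01-0.00j,(0.02-0j),(0.02-0j)], [(-0.45+0j),-0.33-0.00j,-0.14+0.00j,(-0.53+0j),-0.49+0.00j], [(-0.39+0j),(-0.3-0j),(-0.13+0j),(-0.47+0j),(-0.43+0j)], [(0.06-0j),0.04+0.00j,0.02-0.00j,0.07-0.00j,(0.06-0j)], [(-0.59+0j),-0.44-0.00j,-0.19+0.00j,(-0.7+0j),-0.65+0.00j]] + [[-0.04+0.00j, (0.24-0j), -0.41+0.00j, 1.57-0.00j, 0.25-0.00j], [(0.02-0j), (-0.14+0j), (0.25-0j), -0.95+0.00j, -0.15+0.00j], [(-0.05+0j), (0.28-0j), (-0.49+0j), 1.89-0.00j, (0.3-0j)], [(0.03-0j), -0.21+0.00j, 0.36-0.00j, -1.37+0.00j, -0.22+0.00j], [-0.00+0.00j, (0.02-0j), -0.04+0.00j, (0.15-0j), 0.02-0.00j]]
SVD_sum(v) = [[-0.17, 1.53, 0.84, 1.43, -1.17], [0.07, -0.66, -0.36, -0.62, 0.51], [-0.10, 0.87, 0.48, 0.81, -0.67], [-0.0, 0.01, 0.01, 0.01, -0.01], [0.17, -1.57, -0.86, -1.47, 1.21]] + [[-0.02, -0.17, -0.17, 0.50, 0.26], [0.05, 0.47, 0.47, -1.36, -0.72], [-0.01, -0.06, -0.06, 0.16, 0.08], [0.05, 0.49, 0.49, -1.42, -0.75], [-0.04, -0.39, -0.39, 1.13, 0.60]] + [[0.24,0.08,0.01,-0.0,0.08], [-0.13,-0.04,-0.01,0.0,-0.04], [-1.47,-0.51,-0.07,0.01,-0.5], [-0.38,-0.13,-0.02,0.0,-0.13], [-0.53,-0.18,-0.02,0.0,-0.18]] + [[0.04, 0.07, -0.33, -0.01, -0.16], [0.08, 0.13, -0.61, -0.01, -0.29], [0.01, 0.01, -0.07, -0.0, -0.03], [-0.05, -0.08, 0.39, 0.01, 0.19], [0.01, 0.02, -0.09, -0.0, -0.05]] + [[0.07, -0.11, 0.03, 0.03, -0.09], [-0.0, 0.00, -0.00, -0.0, 0.00], [-0.02, 0.04, -0.01, -0.01, 0.03], [0.06, -0.1, 0.03, 0.02, -0.09], [0.05, -0.08, 0.02, 0.02, -0.07]]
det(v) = 5.13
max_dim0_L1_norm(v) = 6.6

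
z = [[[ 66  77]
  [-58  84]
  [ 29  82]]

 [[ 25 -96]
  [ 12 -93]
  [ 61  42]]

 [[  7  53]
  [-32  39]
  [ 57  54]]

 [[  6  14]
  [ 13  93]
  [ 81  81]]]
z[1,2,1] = 42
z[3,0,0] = 6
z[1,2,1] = 42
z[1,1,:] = [12, -93]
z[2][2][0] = 57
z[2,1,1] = 39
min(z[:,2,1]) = 42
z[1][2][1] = 42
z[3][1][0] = 13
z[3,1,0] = 13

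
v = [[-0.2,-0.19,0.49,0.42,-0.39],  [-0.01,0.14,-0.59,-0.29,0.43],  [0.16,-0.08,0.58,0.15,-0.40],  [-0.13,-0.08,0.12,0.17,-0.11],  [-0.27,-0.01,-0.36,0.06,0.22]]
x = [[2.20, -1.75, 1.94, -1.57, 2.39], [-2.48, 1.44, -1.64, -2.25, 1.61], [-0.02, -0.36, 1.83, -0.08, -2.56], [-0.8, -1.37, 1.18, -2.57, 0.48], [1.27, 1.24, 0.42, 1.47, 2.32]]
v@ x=[[-0.81, -1.16, 1.15, -0.95, -2.74],[0.42, 1.36, -1.49, 1.13, 2.57],[-0.09, -1.31, 1.51, -1.09, -2.09],[-0.37, -0.30, 0.25, -0.22, -0.92],[-0.33, 0.78, -1.0, 0.64, 0.8]]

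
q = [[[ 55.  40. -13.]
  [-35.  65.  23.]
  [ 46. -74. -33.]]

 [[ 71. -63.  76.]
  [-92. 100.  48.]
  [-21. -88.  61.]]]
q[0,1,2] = 23.0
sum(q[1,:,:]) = 92.0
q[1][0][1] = -63.0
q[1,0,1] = -63.0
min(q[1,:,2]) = 48.0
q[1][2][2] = 61.0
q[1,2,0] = -21.0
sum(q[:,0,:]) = 166.0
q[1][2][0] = -21.0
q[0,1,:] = [-35.0, 65.0, 23.0]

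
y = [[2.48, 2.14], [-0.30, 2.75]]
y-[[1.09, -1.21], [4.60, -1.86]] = [[1.39,3.35],[-4.90,4.61]]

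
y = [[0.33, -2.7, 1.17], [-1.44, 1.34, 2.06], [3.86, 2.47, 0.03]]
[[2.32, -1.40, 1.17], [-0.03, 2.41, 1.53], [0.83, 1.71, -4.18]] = y@[[0.53, -0.06, -0.85], [-0.50, 0.78, -0.37], [0.68, 0.62, 0.39]]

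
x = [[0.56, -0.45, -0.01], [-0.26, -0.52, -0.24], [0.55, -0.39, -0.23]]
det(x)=0.097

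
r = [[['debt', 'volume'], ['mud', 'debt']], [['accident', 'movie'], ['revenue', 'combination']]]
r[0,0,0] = 'debt'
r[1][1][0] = 'revenue'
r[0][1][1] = 'debt'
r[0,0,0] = 'debt'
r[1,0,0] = 'accident'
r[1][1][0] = 'revenue'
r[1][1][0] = 'revenue'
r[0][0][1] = 'volume'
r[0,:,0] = ['debt', 'mud']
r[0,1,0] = 'mud'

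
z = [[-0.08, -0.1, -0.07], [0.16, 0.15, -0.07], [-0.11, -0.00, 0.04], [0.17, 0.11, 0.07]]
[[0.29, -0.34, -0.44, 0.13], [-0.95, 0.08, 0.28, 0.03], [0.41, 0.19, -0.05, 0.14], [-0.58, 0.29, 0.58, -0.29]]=z @ [[-2.93, -0.87, 1.37, -1.91],[-2.14, 2.54, 1.59, 1.41],[2.25, 2.27, 2.49, -1.71]]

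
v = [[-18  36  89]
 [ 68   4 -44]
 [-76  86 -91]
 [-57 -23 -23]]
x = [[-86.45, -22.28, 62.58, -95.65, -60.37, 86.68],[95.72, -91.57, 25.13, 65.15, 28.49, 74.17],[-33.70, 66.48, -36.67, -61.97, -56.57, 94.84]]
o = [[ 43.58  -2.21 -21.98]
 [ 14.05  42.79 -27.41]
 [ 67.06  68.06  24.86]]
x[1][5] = 74.17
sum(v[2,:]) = -81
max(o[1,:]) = 42.79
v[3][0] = -57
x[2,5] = 94.84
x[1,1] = -91.57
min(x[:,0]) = -86.45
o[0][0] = 43.58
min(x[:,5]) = 74.17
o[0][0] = 43.58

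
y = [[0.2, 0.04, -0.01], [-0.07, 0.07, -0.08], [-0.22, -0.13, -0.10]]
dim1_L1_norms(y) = [0.25, 0.22, 0.45]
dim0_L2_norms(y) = [0.31, 0.15, 0.13]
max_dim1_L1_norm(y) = 0.45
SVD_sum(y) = [[0.17, 0.07, 0.05], [-0.05, -0.02, -0.02], [-0.24, -0.09, -0.07]] + [[-0.00,0.01,-0.0], [-0.02,0.09,-0.06], [0.0,-0.02,0.01]] + [[0.03, -0.03, -0.06],[0.0, -0.00, -0.0],[0.02, -0.02, -0.04]]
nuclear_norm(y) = 0.54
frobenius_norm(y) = 0.36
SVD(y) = [[-0.57,0.08,-0.82], [0.18,0.98,-0.03], [0.8,-0.17,-0.57]] @ diag([0.3358283875958857, 0.1138857053850286, 0.08630956026826958]) @ [[-0.9, -0.34, -0.26], [-0.15, 0.82, -0.55], [-0.4, 0.46, 0.79]]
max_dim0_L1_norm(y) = 0.49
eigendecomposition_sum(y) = [[0.0,0.00,0.00], [-0.03,-0.02,-0.05], [-0.09,-0.06,-0.12]] + [[0.19,0.09,-0.03], [-0.02,-0.01,0.00], [-0.13,-0.06,0.02]] + [[0.01, -0.05, 0.02], [-0.01, 0.1, -0.04], [0.0, -0.01, 0.0]]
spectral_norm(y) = 0.34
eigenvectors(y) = [[-0.01,0.82,0.43],  [0.35,-0.10,-0.90],  [0.94,-0.56,0.11]]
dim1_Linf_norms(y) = [0.2, 0.08, 0.22]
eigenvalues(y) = [-0.14, 0.2, 0.11]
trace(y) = 0.17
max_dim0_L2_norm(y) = 0.31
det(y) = -0.00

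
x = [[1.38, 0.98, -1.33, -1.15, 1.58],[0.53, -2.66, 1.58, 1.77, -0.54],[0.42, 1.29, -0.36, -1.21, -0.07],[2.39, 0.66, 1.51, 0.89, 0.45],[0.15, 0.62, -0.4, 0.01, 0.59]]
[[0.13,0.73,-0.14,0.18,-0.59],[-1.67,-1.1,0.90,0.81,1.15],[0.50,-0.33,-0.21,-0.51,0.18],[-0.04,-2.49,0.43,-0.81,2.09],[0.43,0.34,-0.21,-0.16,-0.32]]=x @ [[-0.35, -0.65, 0.22, -0.01, 0.57], [0.69, -0.27, -0.25, -0.58, 0.13], [0.08, -0.63, 0.09, -0.24, 0.53], [0.17, -0.09, -0.04, -0.14, 0.06], [0.15, 0.6, -0.08, 0.18, -0.46]]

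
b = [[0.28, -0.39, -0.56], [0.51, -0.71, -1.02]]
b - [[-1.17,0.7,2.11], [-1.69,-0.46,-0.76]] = [[1.45,-1.09,-2.67], [2.20,-0.25,-0.26]]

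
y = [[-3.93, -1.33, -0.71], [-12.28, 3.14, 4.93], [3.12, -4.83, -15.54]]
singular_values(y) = [19.19, 10.32, 1.5]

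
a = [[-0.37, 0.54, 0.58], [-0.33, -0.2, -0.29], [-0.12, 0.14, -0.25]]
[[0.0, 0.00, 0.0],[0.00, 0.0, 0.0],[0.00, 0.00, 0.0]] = a @[[-0.0, -0.00, 0.00], [-0.0, 0.0, -0.0], [-0.0, 0.0, -0.0]]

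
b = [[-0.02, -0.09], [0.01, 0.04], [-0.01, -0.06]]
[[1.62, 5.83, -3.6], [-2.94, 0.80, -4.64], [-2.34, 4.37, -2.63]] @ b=[[0.06, 0.30],[0.11, 0.57],[0.12, 0.54]]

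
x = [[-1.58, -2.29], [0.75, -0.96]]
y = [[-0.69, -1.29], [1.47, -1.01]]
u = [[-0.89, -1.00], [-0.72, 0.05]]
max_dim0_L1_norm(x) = 3.25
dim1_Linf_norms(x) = [2.29, 0.96]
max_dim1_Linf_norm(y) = 1.47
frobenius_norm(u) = 1.52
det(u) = -0.76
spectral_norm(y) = 1.80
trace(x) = -2.54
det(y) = 2.59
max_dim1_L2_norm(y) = 1.78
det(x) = 3.23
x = y + u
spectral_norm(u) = 1.42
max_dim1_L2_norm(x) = 2.78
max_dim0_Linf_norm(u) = 1.0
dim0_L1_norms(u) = [1.61, 1.05]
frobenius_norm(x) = 3.04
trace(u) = -0.84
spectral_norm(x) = 2.81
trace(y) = -1.70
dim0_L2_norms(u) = [1.14, 1.0]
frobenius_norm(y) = 2.31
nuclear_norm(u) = 1.96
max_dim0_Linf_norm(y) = 1.47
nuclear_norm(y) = 3.24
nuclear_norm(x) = 3.96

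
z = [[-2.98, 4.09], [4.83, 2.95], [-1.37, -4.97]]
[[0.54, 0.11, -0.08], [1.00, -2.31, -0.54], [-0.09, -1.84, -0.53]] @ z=[[-0.97, 2.93],[-13.4, -0.04],[-7.89, -3.16]]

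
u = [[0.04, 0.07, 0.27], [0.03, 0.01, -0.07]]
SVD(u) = [[-0.98, 0.21], [0.21, 0.98]] @ diag([0.28834269794136713, 0.04645953663020702]) @ [[-0.11, -0.23, -0.97], [0.82, 0.53, -0.22]]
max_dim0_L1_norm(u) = 0.34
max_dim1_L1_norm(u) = 0.38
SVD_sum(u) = [[0.03, 0.06, 0.27], [-0.01, -0.01, -0.06]] + [[0.01, 0.01, -0.00], [0.04, 0.02, -0.01]]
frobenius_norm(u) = 0.29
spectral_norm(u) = 0.29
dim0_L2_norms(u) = [0.05, 0.07, 0.28]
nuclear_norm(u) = 0.33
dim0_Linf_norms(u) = [0.04, 0.07, 0.27]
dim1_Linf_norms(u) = [0.27, 0.07]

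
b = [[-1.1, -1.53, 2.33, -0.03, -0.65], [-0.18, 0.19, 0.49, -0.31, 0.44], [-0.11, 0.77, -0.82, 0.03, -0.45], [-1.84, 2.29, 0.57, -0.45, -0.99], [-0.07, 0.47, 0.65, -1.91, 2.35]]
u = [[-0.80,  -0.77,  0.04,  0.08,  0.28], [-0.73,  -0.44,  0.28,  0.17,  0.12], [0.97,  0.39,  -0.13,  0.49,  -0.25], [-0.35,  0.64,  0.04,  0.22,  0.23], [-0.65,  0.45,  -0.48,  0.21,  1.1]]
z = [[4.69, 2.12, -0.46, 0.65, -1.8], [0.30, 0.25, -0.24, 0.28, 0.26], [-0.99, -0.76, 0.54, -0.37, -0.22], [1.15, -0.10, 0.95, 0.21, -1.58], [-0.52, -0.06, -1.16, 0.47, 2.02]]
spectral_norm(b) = 3.25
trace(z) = 7.71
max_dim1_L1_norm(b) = 6.14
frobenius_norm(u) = 2.51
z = b @ u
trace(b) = 0.17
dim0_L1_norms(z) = [7.65, 3.29, 3.35, 1.98, 5.88]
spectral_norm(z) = 5.93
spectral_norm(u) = 1.91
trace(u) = -0.05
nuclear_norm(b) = 10.01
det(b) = 0.03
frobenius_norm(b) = 5.61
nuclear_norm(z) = 9.52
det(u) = -0.05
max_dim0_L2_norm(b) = 2.9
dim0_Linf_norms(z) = [4.69, 2.12, 1.16, 0.65, 2.02]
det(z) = 0.00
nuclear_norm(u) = 4.51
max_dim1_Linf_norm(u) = 1.1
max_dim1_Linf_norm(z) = 4.69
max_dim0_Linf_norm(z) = 4.69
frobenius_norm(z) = 6.59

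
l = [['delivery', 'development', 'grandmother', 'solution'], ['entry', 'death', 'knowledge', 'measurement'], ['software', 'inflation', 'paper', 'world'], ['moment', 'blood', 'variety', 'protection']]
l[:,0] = ['delivery', 'entry', 'software', 'moment']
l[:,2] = ['grandmother', 'knowledge', 'paper', 'variety']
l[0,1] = 'development'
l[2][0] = 'software'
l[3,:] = ['moment', 'blood', 'variety', 'protection']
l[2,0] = 'software'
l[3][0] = 'moment'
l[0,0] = 'delivery'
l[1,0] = 'entry'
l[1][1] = 'death'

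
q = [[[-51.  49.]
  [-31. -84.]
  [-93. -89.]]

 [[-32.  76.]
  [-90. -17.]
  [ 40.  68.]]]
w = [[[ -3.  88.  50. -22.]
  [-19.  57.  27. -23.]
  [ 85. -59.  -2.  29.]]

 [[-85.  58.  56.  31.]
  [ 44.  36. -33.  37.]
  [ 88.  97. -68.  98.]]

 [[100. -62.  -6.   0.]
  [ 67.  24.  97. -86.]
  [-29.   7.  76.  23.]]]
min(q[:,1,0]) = -90.0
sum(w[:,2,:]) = 345.0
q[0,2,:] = [-93.0, -89.0]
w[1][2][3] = 98.0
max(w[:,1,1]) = 57.0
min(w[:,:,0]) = -85.0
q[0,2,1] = -89.0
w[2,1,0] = 67.0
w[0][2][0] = 85.0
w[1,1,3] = 37.0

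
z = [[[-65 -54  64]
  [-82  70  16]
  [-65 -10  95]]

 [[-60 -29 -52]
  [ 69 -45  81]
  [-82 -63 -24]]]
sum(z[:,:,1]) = -131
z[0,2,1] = -10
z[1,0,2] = -52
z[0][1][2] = 16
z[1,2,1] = -63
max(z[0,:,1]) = 70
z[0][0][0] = -65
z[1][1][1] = -45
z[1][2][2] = -24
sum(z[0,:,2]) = 175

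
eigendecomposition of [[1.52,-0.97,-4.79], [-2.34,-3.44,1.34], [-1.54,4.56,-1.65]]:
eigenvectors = [[(0.83+0j), -0.55-0.19j, -0.55+0.19j], [-0.32+0.00j, 0.20-0.29j, 0.20+0.29j], [(-0.45+0j), (-0.73+0j), -0.73-0.00j]]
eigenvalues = [(4.48+0j), (-4.02+1.42j), (-4.02-1.42j)]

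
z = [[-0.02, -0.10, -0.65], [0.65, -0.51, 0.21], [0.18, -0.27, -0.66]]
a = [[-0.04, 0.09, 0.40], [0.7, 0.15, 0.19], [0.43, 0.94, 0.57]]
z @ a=[[-0.35, -0.63, -0.40], [-0.29, 0.18, 0.28], [-0.48, -0.64, -0.36]]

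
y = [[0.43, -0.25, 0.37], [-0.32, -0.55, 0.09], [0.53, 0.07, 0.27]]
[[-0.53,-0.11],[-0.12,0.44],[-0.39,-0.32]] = y @ [[-0.52, -0.16], [0.44, -0.81], [-0.52, -0.67]]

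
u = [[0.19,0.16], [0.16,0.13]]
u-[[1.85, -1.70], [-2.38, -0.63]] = [[-1.66, 1.86], [2.54, 0.76]]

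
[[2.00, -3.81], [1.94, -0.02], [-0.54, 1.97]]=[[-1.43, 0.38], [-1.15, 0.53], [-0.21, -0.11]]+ [[3.43,-4.19], [3.09,-0.55], [-0.33,2.08]]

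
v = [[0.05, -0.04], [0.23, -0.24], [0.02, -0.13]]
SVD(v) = [[-0.18,  0.17],[-0.93,  0.29],[-0.32,  -0.94]] @ diag([0.355816351430476, 0.07276485452953255]) @ [[-0.65, 0.76], [0.76, 0.65]]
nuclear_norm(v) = 0.43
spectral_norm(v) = 0.36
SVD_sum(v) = [[0.04,-0.05],  [0.21,-0.25],  [0.07,-0.09]] + [[0.01, 0.01], [0.02, 0.01], [-0.05, -0.04]]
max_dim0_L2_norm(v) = 0.28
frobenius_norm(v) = 0.36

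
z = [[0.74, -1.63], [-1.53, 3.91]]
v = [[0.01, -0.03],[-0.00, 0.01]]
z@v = [[0.01,-0.04], [-0.02,0.08]]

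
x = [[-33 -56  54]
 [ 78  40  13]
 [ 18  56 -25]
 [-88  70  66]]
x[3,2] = 66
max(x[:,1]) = 70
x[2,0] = 18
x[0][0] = -33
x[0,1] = -56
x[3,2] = 66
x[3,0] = -88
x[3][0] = -88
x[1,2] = 13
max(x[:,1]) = 70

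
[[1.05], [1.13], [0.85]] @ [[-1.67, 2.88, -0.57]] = [[-1.75, 3.02, -0.60], [-1.89, 3.25, -0.64], [-1.42, 2.45, -0.48]]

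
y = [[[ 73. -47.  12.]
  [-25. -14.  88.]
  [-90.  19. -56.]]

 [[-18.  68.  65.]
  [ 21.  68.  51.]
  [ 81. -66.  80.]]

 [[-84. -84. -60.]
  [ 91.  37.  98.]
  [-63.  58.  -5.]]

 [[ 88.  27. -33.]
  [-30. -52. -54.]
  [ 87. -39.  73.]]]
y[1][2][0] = 81.0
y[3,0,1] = 27.0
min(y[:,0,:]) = -84.0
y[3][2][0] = 87.0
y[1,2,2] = 80.0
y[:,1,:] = [[-25.0, -14.0, 88.0], [21.0, 68.0, 51.0], [91.0, 37.0, 98.0], [-30.0, -52.0, -54.0]]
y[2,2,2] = -5.0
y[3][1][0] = -30.0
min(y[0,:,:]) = -90.0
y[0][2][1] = 19.0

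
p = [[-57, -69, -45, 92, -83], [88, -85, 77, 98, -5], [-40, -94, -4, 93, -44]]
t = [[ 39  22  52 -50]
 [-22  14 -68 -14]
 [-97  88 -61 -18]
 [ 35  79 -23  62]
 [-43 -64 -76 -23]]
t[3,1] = 79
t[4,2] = -76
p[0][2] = -45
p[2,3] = 93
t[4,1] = -64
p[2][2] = -4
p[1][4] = -5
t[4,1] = -64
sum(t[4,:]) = -206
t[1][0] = -22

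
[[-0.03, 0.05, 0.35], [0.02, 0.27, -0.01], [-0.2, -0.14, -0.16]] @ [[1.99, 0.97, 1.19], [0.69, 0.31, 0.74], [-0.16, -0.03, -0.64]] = [[-0.08,-0.02,-0.22], [0.23,0.10,0.23], [-0.47,-0.23,-0.24]]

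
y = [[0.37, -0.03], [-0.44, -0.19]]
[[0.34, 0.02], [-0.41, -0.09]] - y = [[-0.03,  0.05], [0.03,  0.10]]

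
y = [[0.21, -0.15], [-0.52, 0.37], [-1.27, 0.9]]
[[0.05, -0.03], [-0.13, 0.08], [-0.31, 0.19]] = y@ [[0.08, -0.13], [-0.23, 0.03]]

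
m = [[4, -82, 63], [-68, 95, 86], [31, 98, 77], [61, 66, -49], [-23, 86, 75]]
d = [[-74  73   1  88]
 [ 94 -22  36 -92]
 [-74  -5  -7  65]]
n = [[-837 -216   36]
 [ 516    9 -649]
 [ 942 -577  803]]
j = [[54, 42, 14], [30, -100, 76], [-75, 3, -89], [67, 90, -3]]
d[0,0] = -74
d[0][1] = 73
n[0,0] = -837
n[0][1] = -216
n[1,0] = 516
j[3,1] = 90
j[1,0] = 30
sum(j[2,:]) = -161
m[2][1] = 98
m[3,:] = [61, 66, -49]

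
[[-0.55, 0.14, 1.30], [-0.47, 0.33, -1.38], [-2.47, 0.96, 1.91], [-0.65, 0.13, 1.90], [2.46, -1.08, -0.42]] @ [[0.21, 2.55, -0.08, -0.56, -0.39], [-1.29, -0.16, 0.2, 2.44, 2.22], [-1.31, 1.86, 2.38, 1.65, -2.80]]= [[-2.0, 0.99, 3.17, 2.79, -3.11], [1.28, -3.82, -3.18, -1.21, 4.78], [-4.26, -2.9, 4.94, 6.88, -2.25], [-2.79, 1.86, 4.60, 3.82, -4.78], [2.46, 5.66, -1.41, -4.71, -2.18]]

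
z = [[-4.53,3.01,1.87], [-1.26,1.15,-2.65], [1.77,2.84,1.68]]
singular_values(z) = [5.86, 3.99, 2.62]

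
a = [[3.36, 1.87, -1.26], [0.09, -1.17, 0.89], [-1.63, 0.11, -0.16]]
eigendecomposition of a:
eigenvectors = [[-0.92, 0.04, -0.4],[0.05, -0.6, 0.79],[0.38, -0.80, -0.47]]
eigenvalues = [3.78, -0.0, -1.75]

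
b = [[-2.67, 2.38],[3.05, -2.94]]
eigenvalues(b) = [-0.11, -5.5]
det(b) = 0.59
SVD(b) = [[-0.65, 0.76], [0.76, 0.65]] @ diag([5.543287909084982, 0.1065793459927867]) @ [[0.73, -0.68], [-0.68, -0.73]]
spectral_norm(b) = 5.54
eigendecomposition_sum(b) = [[-0.06, -0.05],  [-0.06, -0.05]] + [[-2.61, 2.43], [3.11, -2.89]]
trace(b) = -5.61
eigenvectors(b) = [[0.68,-0.64],[0.73,0.77]]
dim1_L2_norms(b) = [3.58, 4.24]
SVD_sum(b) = [[-2.61, 2.44], [3.1, -2.89]] + [[-0.06, -0.06], [-0.05, -0.05]]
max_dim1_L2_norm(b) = 4.24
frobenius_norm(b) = 5.54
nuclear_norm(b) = 5.65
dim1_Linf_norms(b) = [2.67, 3.05]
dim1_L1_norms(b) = [5.05, 5.99]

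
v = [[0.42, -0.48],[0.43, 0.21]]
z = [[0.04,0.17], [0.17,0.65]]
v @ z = [[-0.06, -0.24], [0.05, 0.21]]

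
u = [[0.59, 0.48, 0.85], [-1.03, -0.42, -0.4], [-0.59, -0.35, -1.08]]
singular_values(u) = [1.99, 0.59, 0.12]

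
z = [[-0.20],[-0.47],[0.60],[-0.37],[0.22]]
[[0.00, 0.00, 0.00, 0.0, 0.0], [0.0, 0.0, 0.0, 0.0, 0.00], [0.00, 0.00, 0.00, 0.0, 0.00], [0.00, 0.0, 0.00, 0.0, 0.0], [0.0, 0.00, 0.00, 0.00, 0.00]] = z @[[-0.00, -0.0, 0.0, -0.00, -0.00]]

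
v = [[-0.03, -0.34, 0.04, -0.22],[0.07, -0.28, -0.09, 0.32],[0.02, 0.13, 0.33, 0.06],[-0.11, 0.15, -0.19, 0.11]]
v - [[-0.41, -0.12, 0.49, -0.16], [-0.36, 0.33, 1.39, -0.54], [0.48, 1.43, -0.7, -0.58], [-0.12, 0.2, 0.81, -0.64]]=[[0.38, -0.22, -0.45, -0.06],[0.43, -0.61, -1.48, 0.86],[-0.46, -1.3, 1.03, 0.64],[0.01, -0.05, -1.0, 0.75]]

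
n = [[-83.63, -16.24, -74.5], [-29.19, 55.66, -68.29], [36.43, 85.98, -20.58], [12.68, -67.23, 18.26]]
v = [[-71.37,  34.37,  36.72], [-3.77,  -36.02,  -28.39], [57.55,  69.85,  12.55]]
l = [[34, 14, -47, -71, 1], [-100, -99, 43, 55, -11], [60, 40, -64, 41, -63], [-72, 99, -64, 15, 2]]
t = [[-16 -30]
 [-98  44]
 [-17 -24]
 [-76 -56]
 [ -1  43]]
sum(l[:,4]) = -71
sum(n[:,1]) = 58.17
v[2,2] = 12.55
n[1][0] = -29.19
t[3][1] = -56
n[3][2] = 18.26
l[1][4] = -11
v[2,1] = 69.85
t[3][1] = -56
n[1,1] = 55.66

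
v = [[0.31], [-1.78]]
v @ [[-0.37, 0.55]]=[[-0.11, 0.17], [0.66, -0.98]]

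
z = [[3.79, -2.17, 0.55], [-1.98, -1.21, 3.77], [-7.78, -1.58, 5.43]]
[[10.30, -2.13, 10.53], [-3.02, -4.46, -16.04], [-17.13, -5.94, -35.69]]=z @[[2.59, -0.08, 2.51], [-0.09, 0.58, -1.32], [0.53, -1.04, -3.36]]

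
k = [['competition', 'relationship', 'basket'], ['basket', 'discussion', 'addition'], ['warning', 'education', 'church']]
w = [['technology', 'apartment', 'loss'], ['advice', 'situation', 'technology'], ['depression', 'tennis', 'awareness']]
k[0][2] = 'basket'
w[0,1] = 'apartment'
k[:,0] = ['competition', 'basket', 'warning']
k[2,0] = 'warning'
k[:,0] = ['competition', 'basket', 'warning']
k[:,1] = ['relationship', 'discussion', 'education']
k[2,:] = ['warning', 'education', 'church']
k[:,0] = ['competition', 'basket', 'warning']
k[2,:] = ['warning', 'education', 'church']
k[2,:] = ['warning', 'education', 'church']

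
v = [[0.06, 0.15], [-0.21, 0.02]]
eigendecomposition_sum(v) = [[0.03+0.09j, (0.07-0.02j)], [-0.10+0.02j, (0.01+0.09j)]] + [[0.03-0.09j,0.07+0.02j], [-0.10-0.02j,(0.01-0.09j)]]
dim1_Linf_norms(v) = [0.15, 0.21]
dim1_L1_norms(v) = [0.21, 0.23]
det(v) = 0.03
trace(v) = 0.08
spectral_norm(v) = 0.22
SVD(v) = [[-0.39,0.92],[0.92,0.39]] @ diag([0.22044640190049763, 0.14833537639121783]) @ [[-0.98, -0.18], [-0.18, 0.98]]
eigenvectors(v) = [[(-0.07-0.64j),  -0.07+0.64j],  [0.76+0.00j,  (0.76-0j)]]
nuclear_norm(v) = 0.37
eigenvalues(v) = [(0.04+0.18j), (0.04-0.18j)]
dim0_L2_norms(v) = [0.22, 0.15]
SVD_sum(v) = [[0.09,  0.02], [-0.20,  -0.04]] + [[-0.03, 0.13], [-0.01, 0.06]]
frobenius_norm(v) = 0.27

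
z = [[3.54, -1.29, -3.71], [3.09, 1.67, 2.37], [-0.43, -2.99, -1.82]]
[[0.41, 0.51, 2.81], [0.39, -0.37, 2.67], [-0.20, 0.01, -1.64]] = z@[[0.11, -0.03, 0.74],[0.07, 0.13, 0.60],[-0.03, -0.21, -0.26]]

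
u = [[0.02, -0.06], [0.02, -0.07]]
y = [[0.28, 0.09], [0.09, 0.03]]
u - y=[[-0.26, -0.15], [-0.07, -0.1]]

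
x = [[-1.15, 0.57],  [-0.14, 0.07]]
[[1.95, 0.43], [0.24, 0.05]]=x@[[-1.45, -0.37],[0.49, 0.01]]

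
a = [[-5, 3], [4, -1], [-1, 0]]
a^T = [[-5, 4, -1], [3, -1, 0]]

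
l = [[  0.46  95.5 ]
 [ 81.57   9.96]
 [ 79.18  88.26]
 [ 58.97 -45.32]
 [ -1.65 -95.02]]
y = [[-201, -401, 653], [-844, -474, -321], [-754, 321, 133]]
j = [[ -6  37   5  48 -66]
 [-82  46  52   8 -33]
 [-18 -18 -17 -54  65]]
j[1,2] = 52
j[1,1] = 46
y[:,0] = [-201, -844, -754]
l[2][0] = 79.18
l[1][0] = 81.57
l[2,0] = 79.18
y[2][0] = -754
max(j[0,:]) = 48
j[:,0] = [-6, -82, -18]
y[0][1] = -401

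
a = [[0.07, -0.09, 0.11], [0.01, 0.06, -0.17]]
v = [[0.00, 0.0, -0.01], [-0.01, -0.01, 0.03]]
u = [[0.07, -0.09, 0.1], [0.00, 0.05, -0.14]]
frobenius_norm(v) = 0.03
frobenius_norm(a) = 0.24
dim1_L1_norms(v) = [0.01, 0.05]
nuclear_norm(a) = 0.30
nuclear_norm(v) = 0.04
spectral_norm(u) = 0.20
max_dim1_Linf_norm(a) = 0.17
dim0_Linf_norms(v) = [0.01, 0.01, 0.03]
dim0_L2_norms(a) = [0.07, 0.11, 0.2]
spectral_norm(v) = 0.03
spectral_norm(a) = 0.23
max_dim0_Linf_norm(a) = 0.17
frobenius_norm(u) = 0.21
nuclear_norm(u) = 0.27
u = a + v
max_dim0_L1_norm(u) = 0.24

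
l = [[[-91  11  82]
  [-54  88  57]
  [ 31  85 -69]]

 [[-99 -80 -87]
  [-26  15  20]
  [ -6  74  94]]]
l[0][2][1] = 85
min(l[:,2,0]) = -6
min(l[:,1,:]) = -54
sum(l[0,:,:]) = 140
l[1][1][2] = 20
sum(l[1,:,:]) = -95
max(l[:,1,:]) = 88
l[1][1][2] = 20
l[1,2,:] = [-6, 74, 94]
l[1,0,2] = -87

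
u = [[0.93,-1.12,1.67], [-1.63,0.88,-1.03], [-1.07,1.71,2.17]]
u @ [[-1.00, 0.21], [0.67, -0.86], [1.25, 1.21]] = [[0.41, 3.18], [0.93, -2.35], [4.93, 0.93]]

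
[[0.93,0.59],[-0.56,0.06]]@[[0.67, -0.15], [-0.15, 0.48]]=[[0.53, 0.14],[-0.38, 0.11]]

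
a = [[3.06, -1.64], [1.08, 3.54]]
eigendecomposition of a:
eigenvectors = [[0.78+0.00j,(0.78-0j)], [(-0.11-0.62j),-0.11+0.62j]]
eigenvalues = [(3.3+1.31j), (3.3-1.31j)]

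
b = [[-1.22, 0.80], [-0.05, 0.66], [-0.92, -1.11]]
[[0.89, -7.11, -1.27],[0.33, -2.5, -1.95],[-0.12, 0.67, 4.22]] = b@[[-0.43, 3.52, -0.94], [0.46, -3.52, -3.02]]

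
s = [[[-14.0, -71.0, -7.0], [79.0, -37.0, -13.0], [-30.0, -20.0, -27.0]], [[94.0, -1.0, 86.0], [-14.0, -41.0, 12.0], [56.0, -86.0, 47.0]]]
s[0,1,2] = -13.0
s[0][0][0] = -14.0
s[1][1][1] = -41.0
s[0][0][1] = -71.0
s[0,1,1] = -37.0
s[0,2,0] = -30.0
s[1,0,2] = 86.0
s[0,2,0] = -30.0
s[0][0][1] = -71.0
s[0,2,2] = -27.0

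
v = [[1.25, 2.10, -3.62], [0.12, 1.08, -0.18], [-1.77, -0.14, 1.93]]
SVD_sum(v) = [[1.69,1.78,-3.57], [0.25,0.26,-0.53], [-0.91,-0.96,1.93]] + [[-0.31, 0.41, 0.06], [-0.46, 0.6, 0.08], [-0.70, 0.92, 0.13]] + [[-0.13, -0.09, -0.11], [0.33, 0.21, 0.26], [-0.16, -0.10, -0.13]]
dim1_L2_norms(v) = [4.37, 1.1, 2.62]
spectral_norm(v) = 4.97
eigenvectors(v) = [[-0.79, -0.85, 0.2], [-0.07, 0.0, 0.84], [0.61, -0.52, 0.5]]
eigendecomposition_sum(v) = [[1.82, 1.34, -2.97],[0.15, 0.11, -0.24],[-1.41, -1.04, 2.3]] + [[-0.56, 0.53, -0.67], [0.00, -0.00, 0.0], [-0.34, 0.32, -0.41]] + [[-0.01, 0.23, 0.01],  [-0.03, 0.97, 0.06],  [-0.02, 0.58, 0.04]]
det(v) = -4.10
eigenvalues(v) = [4.23, -0.97, 1.0]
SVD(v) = [[-0.87, -0.35, 0.34],[-0.13, -0.51, -0.85],[0.47, -0.78, 0.4]] @ diag([4.96532565969122, 1.4843169951390829, 0.5566364622922758]) @ [[-0.39, -0.41, 0.82], [0.6, -0.79, -0.11], [-0.7, -0.45, -0.56]]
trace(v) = 4.26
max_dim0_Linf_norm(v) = 3.62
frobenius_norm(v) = 5.21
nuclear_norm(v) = 7.01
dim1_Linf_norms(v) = [3.62, 1.08, 1.93]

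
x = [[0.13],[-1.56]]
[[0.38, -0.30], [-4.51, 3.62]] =x@[[2.89, -2.32]]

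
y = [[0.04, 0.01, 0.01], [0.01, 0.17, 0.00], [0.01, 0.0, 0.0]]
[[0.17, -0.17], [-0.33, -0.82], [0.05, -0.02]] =y @ [[4.85,-1.97], [-2.25,-4.69], [-0.62,-4.84]]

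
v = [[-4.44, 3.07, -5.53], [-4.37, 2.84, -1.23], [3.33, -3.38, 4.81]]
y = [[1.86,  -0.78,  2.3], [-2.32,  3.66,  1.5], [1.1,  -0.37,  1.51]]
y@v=[[2.81, -4.28, 1.74], [-0.70, -1.80, 15.54], [1.76, -2.78, 1.64]]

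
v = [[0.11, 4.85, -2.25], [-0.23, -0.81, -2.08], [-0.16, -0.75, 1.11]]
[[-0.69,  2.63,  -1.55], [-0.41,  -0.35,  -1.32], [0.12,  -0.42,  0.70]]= v @ [[0.73, -0.09, 0.15], [-0.09, 0.53, -0.03], [0.15, -0.03, 0.63]]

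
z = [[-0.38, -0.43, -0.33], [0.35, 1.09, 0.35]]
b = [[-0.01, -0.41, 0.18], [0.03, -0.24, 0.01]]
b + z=[[-0.39, -0.84, -0.15], [0.38, 0.85, 0.36]]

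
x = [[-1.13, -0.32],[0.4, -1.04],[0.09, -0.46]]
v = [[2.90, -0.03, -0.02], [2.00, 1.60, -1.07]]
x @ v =[[-3.92, -0.48, 0.37], [-0.92, -1.68, 1.10], [-0.66, -0.74, 0.49]]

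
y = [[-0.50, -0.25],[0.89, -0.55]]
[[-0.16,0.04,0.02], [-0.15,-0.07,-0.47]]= y @ [[0.10, -0.08, -0.26],  [0.43, -0.01, 0.43]]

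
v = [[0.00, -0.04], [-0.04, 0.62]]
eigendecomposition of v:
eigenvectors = [[-1.0, 0.06], [-0.06, -1.00]]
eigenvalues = [-0.0, 0.62]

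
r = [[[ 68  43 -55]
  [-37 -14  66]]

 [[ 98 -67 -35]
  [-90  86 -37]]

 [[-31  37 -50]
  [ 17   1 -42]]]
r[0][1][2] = 66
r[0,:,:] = [[68, 43, -55], [-37, -14, 66]]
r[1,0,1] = -67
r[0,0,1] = 43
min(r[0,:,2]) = -55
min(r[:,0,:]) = -67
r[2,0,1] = 37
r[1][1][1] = 86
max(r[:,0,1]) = 43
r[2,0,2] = -50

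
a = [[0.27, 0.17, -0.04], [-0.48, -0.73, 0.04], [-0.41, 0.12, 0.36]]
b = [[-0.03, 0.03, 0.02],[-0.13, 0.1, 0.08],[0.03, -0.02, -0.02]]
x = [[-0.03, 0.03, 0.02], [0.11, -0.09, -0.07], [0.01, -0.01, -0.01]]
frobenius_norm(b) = 0.19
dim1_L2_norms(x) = [0.05, 0.16, 0.02]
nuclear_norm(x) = 0.17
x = a @ b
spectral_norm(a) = 0.94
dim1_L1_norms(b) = [0.08, 0.31, 0.07]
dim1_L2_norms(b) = [0.05, 0.18, 0.04]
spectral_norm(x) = 0.17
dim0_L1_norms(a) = [1.16, 1.02, 0.44]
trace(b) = 0.05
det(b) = -0.00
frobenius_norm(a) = 1.09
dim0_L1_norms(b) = [0.19, 0.15, 0.12]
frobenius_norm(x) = 0.17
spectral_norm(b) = 0.19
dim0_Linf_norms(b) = [0.13, 0.1, 0.08]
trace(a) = -0.10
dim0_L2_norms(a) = [0.69, 0.76, 0.36]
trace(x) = -0.13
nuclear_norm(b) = 0.20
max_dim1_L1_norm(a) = 1.25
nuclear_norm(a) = 1.54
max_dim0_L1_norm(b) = 0.19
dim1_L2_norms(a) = [0.32, 0.87, 0.56]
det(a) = -0.03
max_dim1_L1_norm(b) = 0.31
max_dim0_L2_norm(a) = 0.76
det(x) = 0.00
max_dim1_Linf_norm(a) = 0.73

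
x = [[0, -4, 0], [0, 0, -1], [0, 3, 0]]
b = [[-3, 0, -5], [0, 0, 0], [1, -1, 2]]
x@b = [[0, 0, 0], [-1, 1, -2], [0, 0, 0]]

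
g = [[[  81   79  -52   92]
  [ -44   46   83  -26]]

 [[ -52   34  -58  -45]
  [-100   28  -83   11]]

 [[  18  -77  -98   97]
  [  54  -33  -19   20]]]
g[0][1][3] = -26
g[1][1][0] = -100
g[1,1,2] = -83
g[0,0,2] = -52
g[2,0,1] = -77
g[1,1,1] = 28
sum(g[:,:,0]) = -43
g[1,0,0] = -52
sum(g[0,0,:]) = 200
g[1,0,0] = -52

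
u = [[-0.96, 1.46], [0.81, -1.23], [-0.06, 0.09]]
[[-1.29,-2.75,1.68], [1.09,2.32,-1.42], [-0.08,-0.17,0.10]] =u@ [[0.83, 1.77, -1.08],[-0.34, -0.72, 0.44]]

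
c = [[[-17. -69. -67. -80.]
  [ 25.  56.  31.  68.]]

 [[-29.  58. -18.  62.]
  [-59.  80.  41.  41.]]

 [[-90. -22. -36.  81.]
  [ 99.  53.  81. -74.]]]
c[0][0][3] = -80.0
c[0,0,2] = -67.0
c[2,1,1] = 53.0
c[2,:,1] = [-22.0, 53.0]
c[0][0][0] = -17.0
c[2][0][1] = -22.0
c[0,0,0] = -17.0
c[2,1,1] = 53.0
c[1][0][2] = -18.0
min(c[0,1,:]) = 25.0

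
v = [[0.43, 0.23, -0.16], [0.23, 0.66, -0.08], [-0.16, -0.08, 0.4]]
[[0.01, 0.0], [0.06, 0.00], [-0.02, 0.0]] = v @ [[-0.05, 0.00], [0.1, -0.0], [-0.05, 0.0]]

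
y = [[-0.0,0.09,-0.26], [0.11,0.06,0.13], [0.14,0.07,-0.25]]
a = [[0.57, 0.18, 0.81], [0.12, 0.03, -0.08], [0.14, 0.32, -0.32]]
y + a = [[0.57, 0.27, 0.55], [0.23, 0.09, 0.05], [0.28, 0.39, -0.57]]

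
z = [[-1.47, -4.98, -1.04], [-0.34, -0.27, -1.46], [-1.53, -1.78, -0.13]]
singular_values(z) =[5.75, 1.39, 0.92]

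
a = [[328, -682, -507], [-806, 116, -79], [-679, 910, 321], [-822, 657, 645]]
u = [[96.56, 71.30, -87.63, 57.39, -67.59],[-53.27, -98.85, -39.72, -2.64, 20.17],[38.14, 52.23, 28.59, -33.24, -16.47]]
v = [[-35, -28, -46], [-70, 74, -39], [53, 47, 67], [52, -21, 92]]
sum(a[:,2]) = 380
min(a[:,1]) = -682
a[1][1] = 116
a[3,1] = 657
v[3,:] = [52, -21, 92]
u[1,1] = -98.85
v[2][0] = 53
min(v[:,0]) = -70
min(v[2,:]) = 47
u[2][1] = 52.23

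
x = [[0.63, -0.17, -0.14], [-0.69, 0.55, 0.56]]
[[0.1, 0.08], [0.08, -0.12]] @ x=[[0.01, 0.03, 0.03],  [0.13, -0.08, -0.08]]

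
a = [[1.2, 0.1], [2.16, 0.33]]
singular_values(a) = [2.49, 0.07]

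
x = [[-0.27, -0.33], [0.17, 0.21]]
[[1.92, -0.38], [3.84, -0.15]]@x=[[-0.58, -0.71], [-1.06, -1.30]]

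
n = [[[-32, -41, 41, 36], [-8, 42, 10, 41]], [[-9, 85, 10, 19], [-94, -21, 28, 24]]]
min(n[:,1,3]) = 24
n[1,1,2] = 28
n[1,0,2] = 10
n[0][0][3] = 36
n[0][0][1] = -41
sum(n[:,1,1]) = 21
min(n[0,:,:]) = -41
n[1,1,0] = -94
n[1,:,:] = [[-9, 85, 10, 19], [-94, -21, 28, 24]]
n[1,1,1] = -21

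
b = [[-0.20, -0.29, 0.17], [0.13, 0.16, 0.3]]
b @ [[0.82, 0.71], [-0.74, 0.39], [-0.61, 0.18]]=[[-0.05, -0.22], [-0.19, 0.21]]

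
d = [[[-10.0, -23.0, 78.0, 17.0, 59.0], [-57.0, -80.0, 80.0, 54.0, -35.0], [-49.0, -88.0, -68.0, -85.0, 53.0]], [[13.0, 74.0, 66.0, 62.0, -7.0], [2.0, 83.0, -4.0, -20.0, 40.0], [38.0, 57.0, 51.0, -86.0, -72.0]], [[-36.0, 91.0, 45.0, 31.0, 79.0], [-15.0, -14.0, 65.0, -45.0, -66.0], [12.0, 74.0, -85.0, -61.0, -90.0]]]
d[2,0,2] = 45.0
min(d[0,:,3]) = -85.0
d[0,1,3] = 54.0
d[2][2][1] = 74.0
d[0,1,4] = -35.0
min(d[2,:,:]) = -90.0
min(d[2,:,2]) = -85.0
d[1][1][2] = -4.0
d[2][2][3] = -61.0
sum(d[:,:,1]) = 174.0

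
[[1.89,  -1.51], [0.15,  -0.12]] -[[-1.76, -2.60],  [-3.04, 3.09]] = [[3.65, 1.09],[3.19, -3.21]]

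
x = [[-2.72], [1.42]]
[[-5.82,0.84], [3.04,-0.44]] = x @ [[2.14, -0.31]]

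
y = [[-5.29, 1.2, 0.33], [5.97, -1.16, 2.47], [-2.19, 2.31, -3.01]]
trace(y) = -9.46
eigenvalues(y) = [-6.86, -3.78, 1.18]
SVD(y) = [[-0.56, -0.61, 0.56], [0.73, -0.04, 0.69], [-0.4, 0.79, 0.47]] @ diag([8.977336012209063, 3.174050596671261, 1.0702994598079207]) @ [[0.91, -0.27, 0.31], [0.40, 0.36, -0.85], [0.12, 0.89, 0.43]]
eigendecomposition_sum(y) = [[-4.50, 1.07, -0.30],[7.87, -1.87, 0.53],[-7.29, 1.73, -0.49]] + [[-0.91,-0.04,0.52], [-2.48,-0.11,1.41], [4.84,0.21,-2.76]] + [[0.12, 0.17, 0.11],[0.58, 0.82, 0.53],[0.26, 0.36, 0.23]]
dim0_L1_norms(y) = [13.45, 4.67, 5.81]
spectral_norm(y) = 8.98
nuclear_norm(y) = 13.22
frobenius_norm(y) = 9.58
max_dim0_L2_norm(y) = 8.27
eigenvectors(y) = [[0.39, -0.17, 0.19], [-0.68, -0.45, 0.90], [0.63, 0.88, 0.40]]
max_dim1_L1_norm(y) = 9.6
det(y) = 30.50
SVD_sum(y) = [[-4.59, 1.37, -1.57], [5.94, -1.77, 2.04], [-3.24, 0.96, -1.11]] + [[-0.77, -0.70, 1.65],[-0.05, -0.05, 0.12],[0.99, 0.9, -2.12]] + [[0.07, 0.53, 0.26], [0.09, 0.66, 0.32], [0.06, 0.45, 0.22]]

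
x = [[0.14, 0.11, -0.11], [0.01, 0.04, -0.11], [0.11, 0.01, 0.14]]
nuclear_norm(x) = 0.42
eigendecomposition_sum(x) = [[(0.07+0.05j), (0.05-0j), (-0.06+0.09j)], [0.00+0.04j, 0.02+0.02j, -0.05+0.01j], [(0.05-0.05j), 0.01-0.05j, 0.07+0.06j]] + [[(0.07-0.05j), (0.05+0j), (-0.06-0.09j)], [0.00-0.04j, (0.02-0.02j), -0.05-0.01j], [0.05+0.05j, 0.01+0.05j, (0.07-0.06j)]] + [[-0.00+0.00j, -0j, 0.00-0.00j], [-0j, -0.00+0.00j, -0.00+0.00j], [-0j, (-0+0j), -0.00+0.00j]]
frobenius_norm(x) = 0.30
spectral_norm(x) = 0.23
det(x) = -0.00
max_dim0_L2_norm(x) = 0.21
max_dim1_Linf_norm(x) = 0.14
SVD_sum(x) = [[0.08, 0.09, -0.15], [0.04, 0.05, -0.09], [-0.02, -0.03, 0.05]] + [[0.06, 0.02, 0.04], [-0.04, -0.01, -0.02], [0.13, 0.04, 0.09]] + [[-0.00, 0.0, 0.0], [0.0, -0.0, -0.0], [0.0, -0.00, -0.0]]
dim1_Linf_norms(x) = [0.14, 0.11, 0.14]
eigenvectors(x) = [[0.71+0.00j, (0.71-0j), 0.44+0.00j], [0.25+0.27j, 0.25-0.27j, -0.85+0.00j], [(0.11-0.59j), (0.11+0.59j), -0.28+0.00j]]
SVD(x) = [[-0.84, 0.4, -0.36],[-0.47, -0.23, 0.85],[0.26, 0.89, 0.38]] @ diag([0.23123451760005614, 0.18954616145891742, 0.0016883561411388064]) @ [[-0.41, -0.47, 0.78], [0.80, 0.23, 0.56], [0.44, -0.85, -0.28]]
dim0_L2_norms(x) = [0.18, 0.12, 0.21]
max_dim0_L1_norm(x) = 0.36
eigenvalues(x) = [(0.16+0.13j), (0.16-0.13j), (-0+0j)]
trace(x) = 0.32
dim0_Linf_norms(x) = [0.14, 0.11, 0.14]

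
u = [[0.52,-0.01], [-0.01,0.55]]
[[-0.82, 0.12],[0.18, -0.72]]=u@[[-1.57, 0.20], [0.29, -1.30]]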